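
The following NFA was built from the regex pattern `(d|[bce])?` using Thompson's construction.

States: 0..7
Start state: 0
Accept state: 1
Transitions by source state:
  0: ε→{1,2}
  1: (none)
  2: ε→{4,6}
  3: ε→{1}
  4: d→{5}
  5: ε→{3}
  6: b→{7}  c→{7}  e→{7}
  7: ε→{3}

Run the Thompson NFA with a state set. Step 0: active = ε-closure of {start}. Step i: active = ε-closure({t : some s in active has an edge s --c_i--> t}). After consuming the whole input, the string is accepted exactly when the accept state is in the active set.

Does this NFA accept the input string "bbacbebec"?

S₀ = ε-closure({0}) = {0,1,2,4,6}
'b' @ 1: {1,3,7}  ✓accept
'b' @ 2: {}  — dead — no transitions
rest 'acbebec' ignored (set empty)
after full input: {}  (accept=1 not in)

Answer: REJECT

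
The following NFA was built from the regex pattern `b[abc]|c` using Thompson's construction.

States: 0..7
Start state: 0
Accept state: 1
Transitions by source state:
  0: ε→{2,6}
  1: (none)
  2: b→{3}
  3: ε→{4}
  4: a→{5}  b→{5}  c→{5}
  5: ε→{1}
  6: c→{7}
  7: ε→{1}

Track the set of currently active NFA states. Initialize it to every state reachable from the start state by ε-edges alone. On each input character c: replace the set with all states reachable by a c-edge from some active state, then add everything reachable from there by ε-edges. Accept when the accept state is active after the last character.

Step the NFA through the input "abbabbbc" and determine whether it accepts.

S₀ = ε-closure({0}) = {0,2,6}
'a' @ 1: {}  — no active states
rest 'bbabbbc' ignored (set empty)
after full input: {}  (accept=1 not in)

Answer: REJECT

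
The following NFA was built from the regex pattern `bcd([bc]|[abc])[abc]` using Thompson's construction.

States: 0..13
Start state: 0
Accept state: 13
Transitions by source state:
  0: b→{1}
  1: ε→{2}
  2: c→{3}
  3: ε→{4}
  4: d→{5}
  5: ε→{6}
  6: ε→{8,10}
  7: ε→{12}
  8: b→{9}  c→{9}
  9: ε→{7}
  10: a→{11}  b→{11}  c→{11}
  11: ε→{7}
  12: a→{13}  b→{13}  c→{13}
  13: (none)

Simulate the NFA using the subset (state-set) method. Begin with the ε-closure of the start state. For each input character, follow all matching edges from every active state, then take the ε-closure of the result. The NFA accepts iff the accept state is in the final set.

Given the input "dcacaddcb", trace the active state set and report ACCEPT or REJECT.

Answer: REJECT

Trace:
start: ε-closure({0}) = {0}
'd' @ 1: {}  — no active states
rest 'cacaddcb' ignored (set empty)
end set {} — state 13 not in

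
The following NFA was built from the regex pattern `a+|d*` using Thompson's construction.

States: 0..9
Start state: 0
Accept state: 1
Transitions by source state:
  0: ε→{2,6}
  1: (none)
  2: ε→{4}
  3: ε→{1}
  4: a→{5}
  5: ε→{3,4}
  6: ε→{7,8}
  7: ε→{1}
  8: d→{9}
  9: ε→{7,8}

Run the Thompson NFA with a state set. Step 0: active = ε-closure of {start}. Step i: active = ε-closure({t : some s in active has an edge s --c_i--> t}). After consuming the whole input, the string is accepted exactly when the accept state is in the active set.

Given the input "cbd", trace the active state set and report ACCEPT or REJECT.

Answer: REJECT

Steps:
initial (ε-close {0}): {0,1,2,4,6,7,8}
'c' @ 1: {}  — dead — no transitions
rest 'bd' ignored (set empty)
final: {}; accept 1 not in set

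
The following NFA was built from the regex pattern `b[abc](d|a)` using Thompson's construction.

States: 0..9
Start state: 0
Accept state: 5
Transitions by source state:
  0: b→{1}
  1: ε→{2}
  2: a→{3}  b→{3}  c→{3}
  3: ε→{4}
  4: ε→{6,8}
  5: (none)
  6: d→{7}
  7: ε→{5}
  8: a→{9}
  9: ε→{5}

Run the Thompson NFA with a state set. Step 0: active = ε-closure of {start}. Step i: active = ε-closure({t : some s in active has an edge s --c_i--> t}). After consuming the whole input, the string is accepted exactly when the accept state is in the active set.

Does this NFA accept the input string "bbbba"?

Answer: REJECT

Derivation:
initial (ε-close {0}): {0}
'b' @ 1: {1,2}
'b' @ 2: {3,4,6,8}
'b' @ 3: {}  — dead — no transitions
rest 'ba' ignored (set empty)
end set {} — state 5 not in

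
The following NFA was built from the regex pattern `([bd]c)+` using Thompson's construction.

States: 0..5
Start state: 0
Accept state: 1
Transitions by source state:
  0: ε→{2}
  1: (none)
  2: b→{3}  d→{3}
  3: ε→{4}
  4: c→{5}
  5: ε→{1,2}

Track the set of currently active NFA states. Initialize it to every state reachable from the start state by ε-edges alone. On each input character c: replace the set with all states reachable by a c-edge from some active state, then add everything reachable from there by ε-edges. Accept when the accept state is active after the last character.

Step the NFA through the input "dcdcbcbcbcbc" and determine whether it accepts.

Answer: ACCEPT

Trace:
start: ε-closure({0}) = {0,2}
'd' @ 1: {3,4}
'c' @ 2: {1,2,5}  [accepting]
'd' @ 3: {3,4}
'c' @ 4: {1,2,5}  [accepting]
'b' @ 5: {3,4}
'c' @ 6: {1,2,5}  [accepting]
'b' @ 7: {3,4}
'c' @ 8: {1,2,5}  [accepting]
'b' @ 9: {3,4}
'c' @ 10: {1,2,5}  [accepting]
'b' @ 11: {3,4}
'c' @ 12: {1,2,5}  [accepting]
end set {1,2,5} — state 1 in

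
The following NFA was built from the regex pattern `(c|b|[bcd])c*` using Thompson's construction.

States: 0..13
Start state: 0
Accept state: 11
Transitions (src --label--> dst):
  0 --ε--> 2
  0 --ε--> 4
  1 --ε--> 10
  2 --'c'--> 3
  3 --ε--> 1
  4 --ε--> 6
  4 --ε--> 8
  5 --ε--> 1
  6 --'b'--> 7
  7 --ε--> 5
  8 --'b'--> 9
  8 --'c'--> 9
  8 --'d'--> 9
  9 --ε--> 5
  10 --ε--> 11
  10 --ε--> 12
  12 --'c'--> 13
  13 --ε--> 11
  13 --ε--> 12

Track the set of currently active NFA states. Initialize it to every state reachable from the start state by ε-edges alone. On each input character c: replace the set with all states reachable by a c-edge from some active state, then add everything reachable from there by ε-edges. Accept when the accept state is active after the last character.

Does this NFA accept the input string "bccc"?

start: ε-closure({0}) = {0,2,4,6,8}
'b' @ 1: {1,5,7,9,10,11,12}  ✓accept
'c' @ 2: {11,12,13}  ✓accept
'c' @ 3: {11,12,13}  ✓accept
'c' @ 4: {11,12,13}  ✓accept
final: {11,12,13}; accept 11 in set

Answer: ACCEPT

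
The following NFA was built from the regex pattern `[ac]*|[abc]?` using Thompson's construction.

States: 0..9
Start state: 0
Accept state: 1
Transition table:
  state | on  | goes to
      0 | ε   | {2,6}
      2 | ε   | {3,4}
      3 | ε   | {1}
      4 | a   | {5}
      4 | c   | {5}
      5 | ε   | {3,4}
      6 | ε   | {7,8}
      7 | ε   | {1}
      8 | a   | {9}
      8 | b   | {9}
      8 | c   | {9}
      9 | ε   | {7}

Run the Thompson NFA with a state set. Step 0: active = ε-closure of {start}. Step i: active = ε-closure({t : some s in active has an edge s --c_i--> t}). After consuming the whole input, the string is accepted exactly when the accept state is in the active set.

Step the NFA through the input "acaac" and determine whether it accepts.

Answer: ACCEPT

Trace:
start: ε-closure({0}) = {0,1,2,3,4,6,7,8}
'a' @ 1: {1,3,4,5,7,9}  (accept∈set)
'c' @ 2: {1,3,4,5}  (accept∈set)
'a' @ 3: {1,3,4,5}  (accept∈set)
'a' @ 4: {1,3,4,5}  (accept∈set)
'c' @ 5: {1,3,4,5}  (accept∈set)
after full input: {1,3,4,5}  (accept=1 in)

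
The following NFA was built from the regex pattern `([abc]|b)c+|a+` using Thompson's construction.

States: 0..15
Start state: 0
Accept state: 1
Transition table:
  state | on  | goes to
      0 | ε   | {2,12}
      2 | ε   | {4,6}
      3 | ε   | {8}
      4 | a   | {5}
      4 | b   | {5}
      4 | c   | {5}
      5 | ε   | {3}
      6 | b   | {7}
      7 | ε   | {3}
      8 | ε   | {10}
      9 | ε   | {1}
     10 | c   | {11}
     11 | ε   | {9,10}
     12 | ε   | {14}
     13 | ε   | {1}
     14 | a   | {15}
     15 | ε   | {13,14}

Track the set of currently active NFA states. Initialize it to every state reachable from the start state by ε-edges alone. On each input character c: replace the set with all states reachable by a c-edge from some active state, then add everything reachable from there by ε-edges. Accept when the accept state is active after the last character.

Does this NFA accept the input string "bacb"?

S₀ = ε-closure({0}) = {0,2,4,6,12,14}
'b' @ 1: {3,5,7,8,10}
'a' @ 2: {}  — dead — no transitions
rest 'cb' ignored (set empty)
final: {}; accept 1 not in set

Answer: REJECT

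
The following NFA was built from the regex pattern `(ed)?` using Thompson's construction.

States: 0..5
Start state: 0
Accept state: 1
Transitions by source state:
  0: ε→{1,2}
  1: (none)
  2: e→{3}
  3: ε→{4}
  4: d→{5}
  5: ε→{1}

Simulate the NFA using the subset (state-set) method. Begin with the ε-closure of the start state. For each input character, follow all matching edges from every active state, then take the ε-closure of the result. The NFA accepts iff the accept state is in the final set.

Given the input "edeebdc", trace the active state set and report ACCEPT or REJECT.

initial (ε-close {0}): {0,1,2}
'e' @ 1: {3,4}
'd' @ 2: {1,5}  [accepting]
'e' @ 3: {}  — state set empty
rest 'ebdc' ignored (set empty)
final: {}; accept 1 not in set

Answer: REJECT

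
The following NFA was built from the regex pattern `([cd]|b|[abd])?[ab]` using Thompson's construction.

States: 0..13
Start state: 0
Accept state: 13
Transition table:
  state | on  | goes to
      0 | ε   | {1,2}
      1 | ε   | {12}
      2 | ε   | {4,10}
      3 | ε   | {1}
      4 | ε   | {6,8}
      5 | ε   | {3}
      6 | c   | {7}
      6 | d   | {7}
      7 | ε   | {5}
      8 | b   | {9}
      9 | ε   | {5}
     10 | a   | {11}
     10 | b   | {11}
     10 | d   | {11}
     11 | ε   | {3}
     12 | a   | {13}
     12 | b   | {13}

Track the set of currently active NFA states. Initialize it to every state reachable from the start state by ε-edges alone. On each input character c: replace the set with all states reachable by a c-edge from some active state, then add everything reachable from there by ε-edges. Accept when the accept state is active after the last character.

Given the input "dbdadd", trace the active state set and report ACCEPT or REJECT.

S₀ = ε-closure({0}) = {0,1,2,4,6,8,10,12}
'd' @ 1: {1,3,5,7,11,12}
'b' @ 2: {13}  [accepting]
'd' @ 3: {}  — state set empty
rest 'add' ignored (set empty)
final: {}; accept 13 not in set

Answer: REJECT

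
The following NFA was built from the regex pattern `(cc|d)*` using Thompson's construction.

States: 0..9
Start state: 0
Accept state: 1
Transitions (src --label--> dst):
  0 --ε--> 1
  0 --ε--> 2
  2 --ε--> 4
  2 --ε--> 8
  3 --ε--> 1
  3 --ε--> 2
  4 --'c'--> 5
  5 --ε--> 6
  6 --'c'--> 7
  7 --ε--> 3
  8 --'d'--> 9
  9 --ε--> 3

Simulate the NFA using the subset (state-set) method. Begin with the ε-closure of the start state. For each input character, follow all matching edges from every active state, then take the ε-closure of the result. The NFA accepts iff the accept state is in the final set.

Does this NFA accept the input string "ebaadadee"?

Answer: REJECT

Trace:
S₀ = ε-closure({0}) = {0,1,2,4,8}
'e' @ 1: {}  — dead — no transitions
rest 'baadadee' ignored (set empty)
final: {}; accept 1 not in set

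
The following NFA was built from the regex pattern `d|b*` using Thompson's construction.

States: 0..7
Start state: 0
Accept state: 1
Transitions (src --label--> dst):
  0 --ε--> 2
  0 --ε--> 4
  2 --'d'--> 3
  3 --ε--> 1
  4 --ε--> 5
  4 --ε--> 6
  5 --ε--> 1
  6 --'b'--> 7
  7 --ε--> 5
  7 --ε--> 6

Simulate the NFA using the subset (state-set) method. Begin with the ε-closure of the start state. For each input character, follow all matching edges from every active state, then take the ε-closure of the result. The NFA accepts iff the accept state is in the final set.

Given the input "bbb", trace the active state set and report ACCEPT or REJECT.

initial (ε-close {0}): {0,1,2,4,5,6}
'b' @ 1: {1,5,6,7}  ✓accept
'b' @ 2: {1,5,6,7}  ✓accept
'b' @ 3: {1,5,6,7}  ✓accept
final: {1,5,6,7}; accept 1 in set

Answer: ACCEPT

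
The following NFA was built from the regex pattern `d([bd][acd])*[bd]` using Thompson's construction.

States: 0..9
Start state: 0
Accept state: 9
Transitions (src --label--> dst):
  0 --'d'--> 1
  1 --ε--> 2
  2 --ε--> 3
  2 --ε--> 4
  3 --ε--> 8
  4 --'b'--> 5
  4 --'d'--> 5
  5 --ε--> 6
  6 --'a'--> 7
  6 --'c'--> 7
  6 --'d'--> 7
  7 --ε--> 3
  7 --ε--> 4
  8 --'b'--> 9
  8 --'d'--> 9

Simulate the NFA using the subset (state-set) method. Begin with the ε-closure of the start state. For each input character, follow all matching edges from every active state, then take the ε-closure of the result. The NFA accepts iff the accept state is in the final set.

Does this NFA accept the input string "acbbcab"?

Answer: REJECT

Trace:
start: ε-closure({0}) = {0}
'a' @ 1: {}  — no active states
rest 'cbbcab' ignored (set empty)
end set {} — state 9 not in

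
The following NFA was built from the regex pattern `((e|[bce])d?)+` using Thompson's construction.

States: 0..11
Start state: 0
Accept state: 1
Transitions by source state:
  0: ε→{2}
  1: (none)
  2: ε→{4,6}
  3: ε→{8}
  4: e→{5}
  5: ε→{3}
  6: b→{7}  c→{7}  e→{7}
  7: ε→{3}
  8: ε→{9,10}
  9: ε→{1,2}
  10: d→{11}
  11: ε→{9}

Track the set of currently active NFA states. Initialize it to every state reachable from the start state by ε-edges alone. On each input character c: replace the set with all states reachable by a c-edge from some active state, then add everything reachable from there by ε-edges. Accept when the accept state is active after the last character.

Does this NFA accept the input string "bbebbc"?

Answer: ACCEPT

Steps:
S₀ = ε-closure({0}) = {0,2,4,6}
'b' @ 1: {1,2,3,4,6,7,8,9,10}  [accepting]
'b' @ 2: {1,2,3,4,6,7,8,9,10}  [accepting]
'e' @ 3: {1,2,3,4,5,6,7,8,9,10}  [accepting]
'b' @ 4: {1,2,3,4,6,7,8,9,10}  [accepting]
'b' @ 5: {1,2,3,4,6,7,8,9,10}  [accepting]
'c' @ 6: {1,2,3,4,6,7,8,9,10}  [accepting]
end set {1,2,3,4,6,7,8,9,10} — state 1 in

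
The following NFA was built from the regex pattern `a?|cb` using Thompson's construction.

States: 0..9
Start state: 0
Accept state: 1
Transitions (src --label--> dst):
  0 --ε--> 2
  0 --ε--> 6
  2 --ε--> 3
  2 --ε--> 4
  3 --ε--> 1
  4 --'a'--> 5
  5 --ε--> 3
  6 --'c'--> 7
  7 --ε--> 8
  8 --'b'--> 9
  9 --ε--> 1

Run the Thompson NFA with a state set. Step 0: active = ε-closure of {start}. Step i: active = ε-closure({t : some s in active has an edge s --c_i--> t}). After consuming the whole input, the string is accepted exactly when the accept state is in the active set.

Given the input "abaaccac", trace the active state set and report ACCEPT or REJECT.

S₀ = ε-closure({0}) = {0,1,2,3,4,6}
'a' @ 1: {1,3,5}  [accepting]
'b' @ 2: {}  — dead — no transitions
rest 'aaccac' ignored (set empty)
end set {} — state 1 not in

Answer: REJECT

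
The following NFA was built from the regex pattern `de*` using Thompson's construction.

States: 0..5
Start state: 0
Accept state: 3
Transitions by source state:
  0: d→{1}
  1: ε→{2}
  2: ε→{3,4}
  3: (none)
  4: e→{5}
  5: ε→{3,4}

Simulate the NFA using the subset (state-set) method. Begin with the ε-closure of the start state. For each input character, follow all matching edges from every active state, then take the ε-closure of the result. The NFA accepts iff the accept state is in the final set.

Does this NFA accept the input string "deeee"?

initial (ε-close {0}): {0}
'd' @ 1: {1,2,3,4}  ✓accept
'e' @ 2: {3,4,5}  ✓accept
'e' @ 3: {3,4,5}  ✓accept
'e' @ 4: {3,4,5}  ✓accept
'e' @ 5: {3,4,5}  ✓accept
end set {3,4,5} — state 3 in

Answer: ACCEPT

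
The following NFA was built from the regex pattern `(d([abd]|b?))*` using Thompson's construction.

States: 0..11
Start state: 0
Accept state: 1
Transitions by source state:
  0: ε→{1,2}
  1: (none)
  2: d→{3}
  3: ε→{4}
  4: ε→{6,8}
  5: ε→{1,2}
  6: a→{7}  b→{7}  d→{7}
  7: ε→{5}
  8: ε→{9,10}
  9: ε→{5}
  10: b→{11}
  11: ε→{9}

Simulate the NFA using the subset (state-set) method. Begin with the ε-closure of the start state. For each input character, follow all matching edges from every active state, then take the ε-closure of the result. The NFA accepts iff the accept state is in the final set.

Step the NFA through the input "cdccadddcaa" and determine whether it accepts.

start: ε-closure({0}) = {0,1,2}
'c' @ 1: {}  — state set empty
rest 'dccadddcaa' ignored (set empty)
end set {} — state 1 not in

Answer: REJECT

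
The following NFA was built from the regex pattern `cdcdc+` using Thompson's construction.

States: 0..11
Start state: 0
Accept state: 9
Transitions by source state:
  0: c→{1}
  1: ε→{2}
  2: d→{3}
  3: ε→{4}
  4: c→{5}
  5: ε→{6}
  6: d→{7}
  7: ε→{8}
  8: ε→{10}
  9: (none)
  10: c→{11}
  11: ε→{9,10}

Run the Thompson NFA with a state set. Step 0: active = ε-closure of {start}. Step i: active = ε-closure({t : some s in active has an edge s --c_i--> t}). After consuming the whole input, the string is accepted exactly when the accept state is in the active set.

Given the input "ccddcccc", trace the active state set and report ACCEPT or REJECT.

start: ε-closure({0}) = {0}
'c' @ 1: {1,2}
'c' @ 2: {}  — state set empty
rest 'ddcccc' ignored (set empty)
final: {}; accept 9 not in set

Answer: REJECT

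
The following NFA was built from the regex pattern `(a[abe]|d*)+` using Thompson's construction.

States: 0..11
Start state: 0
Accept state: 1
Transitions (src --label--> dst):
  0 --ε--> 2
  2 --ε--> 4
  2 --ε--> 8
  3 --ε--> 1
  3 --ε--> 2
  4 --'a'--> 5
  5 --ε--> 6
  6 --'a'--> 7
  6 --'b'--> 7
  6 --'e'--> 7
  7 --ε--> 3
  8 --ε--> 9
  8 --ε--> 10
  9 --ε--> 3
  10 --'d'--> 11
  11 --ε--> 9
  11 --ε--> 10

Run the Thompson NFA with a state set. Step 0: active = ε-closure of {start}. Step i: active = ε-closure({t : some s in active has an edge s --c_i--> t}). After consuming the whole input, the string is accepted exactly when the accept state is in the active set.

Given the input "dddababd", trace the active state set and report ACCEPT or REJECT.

S₀ = ε-closure({0}) = {0,1,2,3,4,8,9,10}
'd' @ 1: {1,2,3,4,8,9,10,11}  [accepting]
'd' @ 2: {1,2,3,4,8,9,10,11}  [accepting]
'd' @ 3: {1,2,3,4,8,9,10,11}  [accepting]
'a' @ 4: {5,6}
'b' @ 5: {1,2,3,4,7,8,9,10}  [accepting]
'a' @ 6: {5,6}
'b' @ 7: {1,2,3,4,7,8,9,10}  [accepting]
'd' @ 8: {1,2,3,4,8,9,10,11}  [accepting]
after full input: {1,2,3,4,8,9,10,11}  (accept=1 in)

Answer: ACCEPT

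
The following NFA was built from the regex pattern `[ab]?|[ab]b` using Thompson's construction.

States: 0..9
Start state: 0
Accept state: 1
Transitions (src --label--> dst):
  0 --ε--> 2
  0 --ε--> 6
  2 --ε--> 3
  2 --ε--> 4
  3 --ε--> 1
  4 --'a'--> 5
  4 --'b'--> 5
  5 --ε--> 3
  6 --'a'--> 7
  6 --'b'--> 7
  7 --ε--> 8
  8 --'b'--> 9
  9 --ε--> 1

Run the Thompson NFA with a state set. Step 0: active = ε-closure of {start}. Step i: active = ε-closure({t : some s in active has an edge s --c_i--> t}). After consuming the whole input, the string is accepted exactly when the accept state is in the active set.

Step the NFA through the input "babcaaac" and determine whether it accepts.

Answer: REJECT

Trace:
start: ε-closure({0}) = {0,1,2,3,4,6}
'b' @ 1: {1,3,5,7,8}  ✓accept
'a' @ 2: {}  — no active states
rest 'bcaaac' ignored (set empty)
final: {}; accept 1 not in set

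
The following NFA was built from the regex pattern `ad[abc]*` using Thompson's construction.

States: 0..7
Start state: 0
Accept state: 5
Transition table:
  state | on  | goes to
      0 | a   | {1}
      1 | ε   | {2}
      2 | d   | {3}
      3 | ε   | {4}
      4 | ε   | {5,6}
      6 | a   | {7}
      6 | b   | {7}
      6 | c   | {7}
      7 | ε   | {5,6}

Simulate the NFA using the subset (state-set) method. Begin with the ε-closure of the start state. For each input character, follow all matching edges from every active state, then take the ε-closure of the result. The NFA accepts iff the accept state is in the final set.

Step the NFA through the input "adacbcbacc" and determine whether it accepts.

S₀ = ε-closure({0}) = {0}
'a' @ 1: {1,2}
'd' @ 2: {3,4,5,6}  (accept∈set)
'a' @ 3: {5,6,7}  (accept∈set)
'c' @ 4: {5,6,7}  (accept∈set)
'b' @ 5: {5,6,7}  (accept∈set)
'c' @ 6: {5,6,7}  (accept∈set)
'b' @ 7: {5,6,7}  (accept∈set)
'a' @ 8: {5,6,7}  (accept∈set)
'c' @ 9: {5,6,7}  (accept∈set)
'c' @ 10: {5,6,7}  (accept∈set)
end set {5,6,7} — state 5 in

Answer: ACCEPT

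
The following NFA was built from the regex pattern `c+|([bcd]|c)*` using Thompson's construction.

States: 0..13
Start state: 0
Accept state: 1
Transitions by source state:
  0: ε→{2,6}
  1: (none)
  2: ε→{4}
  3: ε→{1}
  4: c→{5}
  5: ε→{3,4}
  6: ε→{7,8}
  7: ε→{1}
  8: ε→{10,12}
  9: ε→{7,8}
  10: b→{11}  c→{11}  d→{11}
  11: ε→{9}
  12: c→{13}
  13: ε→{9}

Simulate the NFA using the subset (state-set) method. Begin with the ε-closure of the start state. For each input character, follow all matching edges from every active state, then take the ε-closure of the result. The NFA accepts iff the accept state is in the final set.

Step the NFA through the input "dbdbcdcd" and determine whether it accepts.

S₀ = ε-closure({0}) = {0,1,2,4,6,7,8,10,12}
'd' @ 1: {1,7,8,9,10,11,12}  ✓accept
'b' @ 2: {1,7,8,9,10,11,12}  ✓accept
'd' @ 3: {1,7,8,9,10,11,12}  ✓accept
'b' @ 4: {1,7,8,9,10,11,12}  ✓accept
'c' @ 5: {1,7,8,9,10,11,12,13}  ✓accept
'd' @ 6: {1,7,8,9,10,11,12}  ✓accept
'c' @ 7: {1,7,8,9,10,11,12,13}  ✓accept
'd' @ 8: {1,7,8,9,10,11,12}  ✓accept
after full input: {1,7,8,9,10,11,12}  (accept=1 in)

Answer: ACCEPT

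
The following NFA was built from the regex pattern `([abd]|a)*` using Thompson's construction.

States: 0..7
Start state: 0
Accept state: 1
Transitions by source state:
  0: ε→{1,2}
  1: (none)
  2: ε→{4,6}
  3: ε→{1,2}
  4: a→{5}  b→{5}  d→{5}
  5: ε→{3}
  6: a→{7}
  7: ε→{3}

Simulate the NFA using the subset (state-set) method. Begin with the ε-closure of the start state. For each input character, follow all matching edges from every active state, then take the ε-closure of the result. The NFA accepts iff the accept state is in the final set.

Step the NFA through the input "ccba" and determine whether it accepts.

initial (ε-close {0}): {0,1,2,4,6}
'c' @ 1: {}  — dead — no transitions
rest 'cba' ignored (set empty)
final: {}; accept 1 not in set

Answer: REJECT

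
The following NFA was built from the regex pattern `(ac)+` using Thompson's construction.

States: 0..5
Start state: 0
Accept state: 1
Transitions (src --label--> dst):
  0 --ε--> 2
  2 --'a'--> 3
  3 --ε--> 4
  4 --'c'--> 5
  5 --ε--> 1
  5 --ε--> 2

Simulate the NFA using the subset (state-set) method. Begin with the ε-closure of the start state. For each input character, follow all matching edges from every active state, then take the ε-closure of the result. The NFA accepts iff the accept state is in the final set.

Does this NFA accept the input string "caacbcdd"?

Answer: REJECT

Trace:
initial (ε-close {0}): {0,2}
'c' @ 1: {}  — state set empty
rest 'aacbcdd' ignored (set empty)
final: {}; accept 1 not in set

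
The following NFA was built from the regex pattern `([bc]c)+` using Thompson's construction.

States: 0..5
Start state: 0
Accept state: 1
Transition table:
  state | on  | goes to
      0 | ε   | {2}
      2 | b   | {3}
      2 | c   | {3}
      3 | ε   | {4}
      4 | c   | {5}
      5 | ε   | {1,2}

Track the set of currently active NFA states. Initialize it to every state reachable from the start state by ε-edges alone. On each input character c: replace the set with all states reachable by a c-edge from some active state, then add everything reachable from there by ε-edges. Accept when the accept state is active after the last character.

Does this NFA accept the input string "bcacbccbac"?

S₀ = ε-closure({0}) = {0,2}
'b' @ 1: {3,4}
'c' @ 2: {1,2,5}  (accept∈set)
'a' @ 3: {}  — no active states
rest 'cbccbac' ignored (set empty)
final: {}; accept 1 not in set

Answer: REJECT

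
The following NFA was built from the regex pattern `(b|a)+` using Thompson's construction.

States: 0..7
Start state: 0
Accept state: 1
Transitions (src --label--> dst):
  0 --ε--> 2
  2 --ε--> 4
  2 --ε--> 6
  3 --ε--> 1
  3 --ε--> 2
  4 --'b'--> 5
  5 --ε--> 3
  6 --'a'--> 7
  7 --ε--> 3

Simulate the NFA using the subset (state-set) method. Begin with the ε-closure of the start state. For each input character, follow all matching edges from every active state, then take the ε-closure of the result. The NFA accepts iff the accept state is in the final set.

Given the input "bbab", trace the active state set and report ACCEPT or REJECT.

initial (ε-close {0}): {0,2,4,6}
'b' @ 1: {1,2,3,4,5,6}  (accept∈set)
'b' @ 2: {1,2,3,4,5,6}  (accept∈set)
'a' @ 3: {1,2,3,4,6,7}  (accept∈set)
'b' @ 4: {1,2,3,4,5,6}  (accept∈set)
final: {1,2,3,4,5,6}; accept 1 in set

Answer: ACCEPT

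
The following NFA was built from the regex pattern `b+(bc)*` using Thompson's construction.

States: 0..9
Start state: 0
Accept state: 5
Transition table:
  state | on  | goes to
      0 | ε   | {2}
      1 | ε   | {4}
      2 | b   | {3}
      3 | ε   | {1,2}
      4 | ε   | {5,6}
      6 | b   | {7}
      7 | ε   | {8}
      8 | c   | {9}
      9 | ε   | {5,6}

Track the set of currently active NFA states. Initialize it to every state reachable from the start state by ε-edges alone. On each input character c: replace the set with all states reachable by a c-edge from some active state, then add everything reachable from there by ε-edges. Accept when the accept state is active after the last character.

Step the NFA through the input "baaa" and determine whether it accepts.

Answer: REJECT

Steps:
start: ε-closure({0}) = {0,2}
'b' @ 1: {1,2,3,4,5,6}  ✓accept
'a' @ 2: {}  — state set empty
rest 'aa' ignored (set empty)
final: {}; accept 5 not in set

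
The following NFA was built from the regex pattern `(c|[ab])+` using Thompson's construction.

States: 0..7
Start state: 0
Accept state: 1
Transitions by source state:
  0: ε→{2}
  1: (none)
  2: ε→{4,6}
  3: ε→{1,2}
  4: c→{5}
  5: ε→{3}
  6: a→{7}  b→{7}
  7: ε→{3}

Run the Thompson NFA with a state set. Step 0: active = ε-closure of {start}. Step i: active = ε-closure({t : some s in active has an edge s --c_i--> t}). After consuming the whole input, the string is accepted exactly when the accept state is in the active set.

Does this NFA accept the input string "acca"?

initial (ε-close {0}): {0,2,4,6}
'a' @ 1: {1,2,3,4,6,7}  [accepting]
'c' @ 2: {1,2,3,4,5,6}  [accepting]
'c' @ 3: {1,2,3,4,5,6}  [accepting]
'a' @ 4: {1,2,3,4,6,7}  [accepting]
final: {1,2,3,4,6,7}; accept 1 in set

Answer: ACCEPT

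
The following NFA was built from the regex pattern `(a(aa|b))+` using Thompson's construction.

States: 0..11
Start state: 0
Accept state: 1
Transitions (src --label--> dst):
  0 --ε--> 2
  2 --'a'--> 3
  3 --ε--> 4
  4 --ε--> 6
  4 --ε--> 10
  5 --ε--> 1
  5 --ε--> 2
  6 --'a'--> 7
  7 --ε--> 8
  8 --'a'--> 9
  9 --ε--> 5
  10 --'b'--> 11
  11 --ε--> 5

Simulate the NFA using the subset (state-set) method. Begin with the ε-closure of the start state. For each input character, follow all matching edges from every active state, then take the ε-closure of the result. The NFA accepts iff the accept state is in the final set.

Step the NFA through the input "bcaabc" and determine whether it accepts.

start: ε-closure({0}) = {0,2}
'b' @ 1: {}  — dead — no transitions
rest 'caabc' ignored (set empty)
after full input: {}  (accept=1 not in)

Answer: REJECT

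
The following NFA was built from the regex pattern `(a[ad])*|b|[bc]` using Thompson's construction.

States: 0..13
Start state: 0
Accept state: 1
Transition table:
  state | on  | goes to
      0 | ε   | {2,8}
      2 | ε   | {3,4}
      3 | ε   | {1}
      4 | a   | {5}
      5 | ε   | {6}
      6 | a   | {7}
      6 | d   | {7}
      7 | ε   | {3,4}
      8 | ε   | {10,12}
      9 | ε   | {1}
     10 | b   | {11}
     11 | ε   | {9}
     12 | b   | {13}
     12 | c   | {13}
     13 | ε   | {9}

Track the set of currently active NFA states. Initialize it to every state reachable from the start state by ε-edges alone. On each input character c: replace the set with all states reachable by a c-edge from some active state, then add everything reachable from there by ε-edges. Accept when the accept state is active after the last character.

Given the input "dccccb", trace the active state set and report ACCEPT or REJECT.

initial (ε-close {0}): {0,1,2,3,4,8,10,12}
'd' @ 1: {}  — dead — no transitions
rest 'ccccb' ignored (set empty)
final: {}; accept 1 not in set

Answer: REJECT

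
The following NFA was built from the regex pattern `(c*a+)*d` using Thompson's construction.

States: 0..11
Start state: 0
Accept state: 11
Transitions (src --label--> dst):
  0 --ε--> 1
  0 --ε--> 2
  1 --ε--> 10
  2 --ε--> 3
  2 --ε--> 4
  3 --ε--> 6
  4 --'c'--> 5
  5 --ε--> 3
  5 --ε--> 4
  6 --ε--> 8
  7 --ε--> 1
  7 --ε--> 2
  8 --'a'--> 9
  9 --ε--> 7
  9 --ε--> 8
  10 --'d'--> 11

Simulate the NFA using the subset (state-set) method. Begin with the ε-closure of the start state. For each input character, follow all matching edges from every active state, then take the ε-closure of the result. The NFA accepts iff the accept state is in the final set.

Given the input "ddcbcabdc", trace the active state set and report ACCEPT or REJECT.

S₀ = ε-closure({0}) = {0,1,2,3,4,6,8,10}
'd' @ 1: {11}  ✓accept
'd' @ 2: {}  — no active states
rest 'cbcabdc' ignored (set empty)
end set {} — state 11 not in

Answer: REJECT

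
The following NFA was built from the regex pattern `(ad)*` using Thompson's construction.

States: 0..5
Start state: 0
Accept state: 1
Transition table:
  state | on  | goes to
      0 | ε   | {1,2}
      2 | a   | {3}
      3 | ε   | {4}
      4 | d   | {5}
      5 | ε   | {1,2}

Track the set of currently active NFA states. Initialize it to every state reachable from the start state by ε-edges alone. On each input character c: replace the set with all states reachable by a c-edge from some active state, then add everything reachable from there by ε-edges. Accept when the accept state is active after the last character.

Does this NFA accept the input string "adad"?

S₀ = ε-closure({0}) = {0,1,2}
'a' @ 1: {3,4}
'd' @ 2: {1,2,5}  (accept∈set)
'a' @ 3: {3,4}
'd' @ 4: {1,2,5}  (accept∈set)
after full input: {1,2,5}  (accept=1 in)

Answer: ACCEPT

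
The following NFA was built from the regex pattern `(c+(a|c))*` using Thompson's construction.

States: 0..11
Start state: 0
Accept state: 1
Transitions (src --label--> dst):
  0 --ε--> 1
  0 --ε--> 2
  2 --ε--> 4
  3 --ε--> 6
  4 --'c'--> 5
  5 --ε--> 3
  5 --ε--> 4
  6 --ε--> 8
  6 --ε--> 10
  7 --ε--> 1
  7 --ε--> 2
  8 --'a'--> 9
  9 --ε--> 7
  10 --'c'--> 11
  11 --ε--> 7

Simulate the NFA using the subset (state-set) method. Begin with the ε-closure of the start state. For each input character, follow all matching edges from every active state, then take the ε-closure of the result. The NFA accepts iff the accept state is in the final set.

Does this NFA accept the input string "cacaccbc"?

Answer: REJECT

Trace:
initial (ε-close {0}): {0,1,2,4}
'c' @ 1: {3,4,5,6,8,10}
'a' @ 2: {1,2,4,7,9}  ✓accept
'c' @ 3: {3,4,5,6,8,10}
'a' @ 4: {1,2,4,7,9}  ✓accept
'c' @ 5: {3,4,5,6,8,10}
'c' @ 6: {1,2,3,4,5,6,7,8,10,11}  ✓accept
'b' @ 7: {}  — no active states
rest 'c' ignored (set empty)
end set {} — state 1 not in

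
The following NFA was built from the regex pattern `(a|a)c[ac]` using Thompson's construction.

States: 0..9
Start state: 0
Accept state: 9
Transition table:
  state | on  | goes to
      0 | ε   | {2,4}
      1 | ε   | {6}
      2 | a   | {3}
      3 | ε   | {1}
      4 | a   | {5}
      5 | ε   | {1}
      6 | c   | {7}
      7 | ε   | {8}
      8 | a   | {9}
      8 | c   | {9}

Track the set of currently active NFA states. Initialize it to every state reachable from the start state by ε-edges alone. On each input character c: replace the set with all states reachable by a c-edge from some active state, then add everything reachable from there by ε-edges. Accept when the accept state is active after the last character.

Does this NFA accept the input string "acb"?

Answer: REJECT

Derivation:
initial (ε-close {0}): {0,2,4}
'a' @ 1: {1,3,5,6}
'c' @ 2: {7,8}
'b' @ 3: {}  — no active states
after full input: {}  (accept=9 not in)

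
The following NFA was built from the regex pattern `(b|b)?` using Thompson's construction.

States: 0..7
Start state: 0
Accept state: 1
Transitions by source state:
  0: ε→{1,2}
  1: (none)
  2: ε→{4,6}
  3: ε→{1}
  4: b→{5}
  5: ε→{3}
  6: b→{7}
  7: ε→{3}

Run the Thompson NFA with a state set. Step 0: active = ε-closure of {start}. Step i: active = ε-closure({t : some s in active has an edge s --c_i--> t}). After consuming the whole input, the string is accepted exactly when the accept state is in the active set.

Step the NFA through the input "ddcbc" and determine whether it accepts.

initial (ε-close {0}): {0,1,2,4,6}
'd' @ 1: {}  — no active states
rest 'dcbc' ignored (set empty)
after full input: {}  (accept=1 not in)

Answer: REJECT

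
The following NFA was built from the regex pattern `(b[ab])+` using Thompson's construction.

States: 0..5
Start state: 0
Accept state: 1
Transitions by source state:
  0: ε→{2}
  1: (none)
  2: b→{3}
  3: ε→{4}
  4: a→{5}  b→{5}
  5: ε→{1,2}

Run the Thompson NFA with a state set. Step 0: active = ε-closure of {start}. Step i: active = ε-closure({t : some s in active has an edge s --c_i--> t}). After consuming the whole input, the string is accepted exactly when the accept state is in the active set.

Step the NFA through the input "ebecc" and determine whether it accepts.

Answer: REJECT

Trace:
start: ε-closure({0}) = {0,2}
'e' @ 1: {}  — dead — no transitions
rest 'becc' ignored (set empty)
end set {} — state 1 not in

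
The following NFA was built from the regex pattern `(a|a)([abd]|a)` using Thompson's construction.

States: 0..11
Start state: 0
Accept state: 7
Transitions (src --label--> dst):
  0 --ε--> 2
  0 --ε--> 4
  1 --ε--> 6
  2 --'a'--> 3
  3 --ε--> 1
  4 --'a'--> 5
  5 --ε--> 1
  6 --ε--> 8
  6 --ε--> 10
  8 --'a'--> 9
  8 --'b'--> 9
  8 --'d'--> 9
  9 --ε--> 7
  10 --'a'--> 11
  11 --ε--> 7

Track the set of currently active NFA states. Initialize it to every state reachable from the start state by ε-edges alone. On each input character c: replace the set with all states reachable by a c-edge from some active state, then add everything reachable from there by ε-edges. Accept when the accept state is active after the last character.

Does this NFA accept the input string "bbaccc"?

S₀ = ε-closure({0}) = {0,2,4}
'b' @ 1: {}  — dead — no transitions
rest 'baccc' ignored (set empty)
final: {}; accept 7 not in set

Answer: REJECT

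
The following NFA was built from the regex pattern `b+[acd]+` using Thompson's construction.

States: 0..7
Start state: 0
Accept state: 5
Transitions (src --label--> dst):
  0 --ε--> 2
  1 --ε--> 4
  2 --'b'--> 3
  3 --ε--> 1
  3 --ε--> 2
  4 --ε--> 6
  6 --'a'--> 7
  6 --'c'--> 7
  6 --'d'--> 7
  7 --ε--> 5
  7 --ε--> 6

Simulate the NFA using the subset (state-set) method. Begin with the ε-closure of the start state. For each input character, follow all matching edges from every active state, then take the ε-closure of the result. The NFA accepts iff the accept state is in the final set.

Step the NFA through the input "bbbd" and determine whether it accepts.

Answer: ACCEPT

Trace:
initial (ε-close {0}): {0,2}
'b' @ 1: {1,2,3,4,6}
'b' @ 2: {1,2,3,4,6}
'b' @ 3: {1,2,3,4,6}
'd' @ 4: {5,6,7}  [accepting]
end set {5,6,7} — state 5 in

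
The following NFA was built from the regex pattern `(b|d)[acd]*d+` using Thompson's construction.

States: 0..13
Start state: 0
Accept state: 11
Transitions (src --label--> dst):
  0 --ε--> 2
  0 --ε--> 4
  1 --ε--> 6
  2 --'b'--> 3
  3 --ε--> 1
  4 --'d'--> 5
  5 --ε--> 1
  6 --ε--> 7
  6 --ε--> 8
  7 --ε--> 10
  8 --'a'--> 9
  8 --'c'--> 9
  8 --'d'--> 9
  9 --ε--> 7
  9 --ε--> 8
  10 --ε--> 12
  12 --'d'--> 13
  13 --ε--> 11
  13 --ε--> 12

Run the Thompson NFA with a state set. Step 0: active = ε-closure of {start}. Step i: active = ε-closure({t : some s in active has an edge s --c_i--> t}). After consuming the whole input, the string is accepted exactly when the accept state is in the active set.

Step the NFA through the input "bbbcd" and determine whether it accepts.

initial (ε-close {0}): {0,2,4}
'b' @ 1: {1,3,6,7,8,10,12}
'b' @ 2: {}  — dead — no transitions
rest 'bcd' ignored (set empty)
final: {}; accept 11 not in set

Answer: REJECT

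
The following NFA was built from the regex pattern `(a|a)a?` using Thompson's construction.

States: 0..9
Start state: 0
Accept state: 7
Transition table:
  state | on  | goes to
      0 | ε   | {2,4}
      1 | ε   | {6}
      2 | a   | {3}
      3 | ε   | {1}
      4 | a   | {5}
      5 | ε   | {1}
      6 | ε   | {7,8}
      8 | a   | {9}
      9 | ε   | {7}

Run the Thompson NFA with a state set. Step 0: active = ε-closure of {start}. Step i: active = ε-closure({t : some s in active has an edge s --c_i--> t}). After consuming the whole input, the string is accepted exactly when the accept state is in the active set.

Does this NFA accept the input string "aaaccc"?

Answer: REJECT

Trace:
initial (ε-close {0}): {0,2,4}
'a' @ 1: {1,3,5,6,7,8}  ✓accept
'a' @ 2: {7,9}  ✓accept
'a' @ 3: {}  — dead — no transitions
rest 'ccc' ignored (set empty)
end set {} — state 7 not in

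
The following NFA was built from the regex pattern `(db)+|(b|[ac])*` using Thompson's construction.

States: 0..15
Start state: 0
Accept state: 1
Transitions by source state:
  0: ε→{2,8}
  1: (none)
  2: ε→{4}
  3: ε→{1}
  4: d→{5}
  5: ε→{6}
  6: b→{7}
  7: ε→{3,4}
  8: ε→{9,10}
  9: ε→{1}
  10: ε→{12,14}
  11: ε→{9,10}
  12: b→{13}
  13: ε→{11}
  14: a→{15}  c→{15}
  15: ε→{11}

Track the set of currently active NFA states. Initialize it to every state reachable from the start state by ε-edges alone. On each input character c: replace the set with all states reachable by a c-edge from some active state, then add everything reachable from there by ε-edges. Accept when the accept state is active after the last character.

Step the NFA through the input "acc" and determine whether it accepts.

Answer: ACCEPT

Trace:
S₀ = ε-closure({0}) = {0,1,2,4,8,9,10,12,14}
'a' @ 1: {1,9,10,11,12,14,15}  ✓accept
'c' @ 2: {1,9,10,11,12,14,15}  ✓accept
'c' @ 3: {1,9,10,11,12,14,15}  ✓accept
end set {1,9,10,11,12,14,15} — state 1 in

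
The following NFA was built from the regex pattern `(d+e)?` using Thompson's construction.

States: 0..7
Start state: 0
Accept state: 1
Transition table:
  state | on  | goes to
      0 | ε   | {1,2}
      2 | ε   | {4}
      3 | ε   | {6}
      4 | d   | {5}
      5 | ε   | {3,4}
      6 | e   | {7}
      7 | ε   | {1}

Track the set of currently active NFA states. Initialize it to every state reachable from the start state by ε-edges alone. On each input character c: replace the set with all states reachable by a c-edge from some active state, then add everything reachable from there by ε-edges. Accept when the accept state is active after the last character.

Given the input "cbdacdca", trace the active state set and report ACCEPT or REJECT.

Answer: REJECT

Steps:
initial (ε-close {0}): {0,1,2,4}
'c' @ 1: {}  — state set empty
rest 'bdacdca' ignored (set empty)
after full input: {}  (accept=1 not in)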